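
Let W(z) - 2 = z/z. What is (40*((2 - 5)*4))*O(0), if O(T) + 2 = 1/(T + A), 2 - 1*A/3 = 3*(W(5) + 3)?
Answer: 970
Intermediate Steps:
W(z) = 3 (W(z) = 2 + z/z = 2 + 1 = 3)
A = -48 (A = 6 - 9*(3 + 3) = 6 - 9*6 = 6 - 3*18 = 6 - 54 = -48)
O(T) = -2 + 1/(-48 + T) (O(T) = -2 + 1/(T - 48) = -2 + 1/(-48 + T))
(40*((2 - 5)*4))*O(0) = (40*((2 - 5)*4))*((97 - 2*0)/(-48 + 0)) = (40*(-3*4))*((97 + 0)/(-48)) = (40*(-12))*(-1/48*97) = -480*(-97/48) = 970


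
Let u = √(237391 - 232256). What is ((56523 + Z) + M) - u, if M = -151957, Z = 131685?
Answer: 36251 - √5135 ≈ 36179.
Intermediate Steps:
u = √5135 ≈ 71.659
((56523 + Z) + M) - u = ((56523 + 131685) - 151957) - √5135 = (188208 - 151957) - √5135 = 36251 - √5135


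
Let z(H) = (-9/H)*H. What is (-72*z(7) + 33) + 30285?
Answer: 30966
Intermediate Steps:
z(H) = -9
(-72*z(7) + 33) + 30285 = (-72*(-9) + 33) + 30285 = (648 + 33) + 30285 = 681 + 30285 = 30966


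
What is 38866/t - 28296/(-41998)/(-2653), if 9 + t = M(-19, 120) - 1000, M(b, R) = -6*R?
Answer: -44189036906/1965779387 ≈ -22.479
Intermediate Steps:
t = -1729 (t = -9 + (-6*120 - 1000) = -9 + (-720 - 1000) = -9 - 1720 = -1729)
38866/t - 28296/(-41998)/(-2653) = 38866/(-1729) - 28296/(-41998)/(-2653) = 38866*(-1/1729) - 28296*(-1/41998)*(-1/2653) = -38866/1729 + (14148/20999)*(-1/2653) = -38866/1729 - 14148/55710347 = -44189036906/1965779387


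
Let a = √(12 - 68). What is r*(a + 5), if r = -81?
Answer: -405 - 162*I*√14 ≈ -405.0 - 606.15*I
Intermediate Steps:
a = 2*I*√14 (a = √(-56) = 2*I*√14 ≈ 7.4833*I)
r*(a + 5) = -81*(2*I*√14 + 5) = -81*(5 + 2*I*√14) = -405 - 162*I*√14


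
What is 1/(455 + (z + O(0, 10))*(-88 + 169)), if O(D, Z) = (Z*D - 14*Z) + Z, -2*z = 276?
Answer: -1/21253 ≈ -4.7052e-5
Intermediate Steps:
z = -138 (z = -½*276 = -138)
O(D, Z) = -13*Z + D*Z (O(D, Z) = (D*Z - 14*Z) + Z = (-14*Z + D*Z) + Z = -13*Z + D*Z)
1/(455 + (z + O(0, 10))*(-88 + 169)) = 1/(455 + (-138 + 10*(-13 + 0))*(-88 + 169)) = 1/(455 + (-138 + 10*(-13))*81) = 1/(455 + (-138 - 130)*81) = 1/(455 - 268*81) = 1/(455 - 21708) = 1/(-21253) = -1/21253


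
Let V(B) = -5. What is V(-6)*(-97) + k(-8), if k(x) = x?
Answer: 477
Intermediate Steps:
V(-6)*(-97) + k(-8) = -5*(-97) - 8 = 485 - 8 = 477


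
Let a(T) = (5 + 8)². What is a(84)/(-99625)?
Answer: -169/99625 ≈ -0.0016964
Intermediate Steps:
a(T) = 169 (a(T) = 13² = 169)
a(84)/(-99625) = 169/(-99625) = 169*(-1/99625) = -169/99625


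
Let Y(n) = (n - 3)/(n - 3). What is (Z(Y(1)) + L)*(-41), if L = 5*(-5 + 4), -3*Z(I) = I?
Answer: 656/3 ≈ 218.67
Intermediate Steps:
Y(n) = 1 (Y(n) = (-3 + n)/(-3 + n) = 1)
Z(I) = -I/3
L = -5 (L = 5*(-1) = -5)
(Z(Y(1)) + L)*(-41) = (-⅓*1 - 5)*(-41) = (-⅓ - 5)*(-41) = -16/3*(-41) = 656/3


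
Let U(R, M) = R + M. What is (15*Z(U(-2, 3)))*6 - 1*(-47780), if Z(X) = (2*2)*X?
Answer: 48140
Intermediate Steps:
U(R, M) = M + R
Z(X) = 4*X
(15*Z(U(-2, 3)))*6 - 1*(-47780) = (15*(4*(3 - 2)))*6 - 1*(-47780) = (15*(4*1))*6 + 47780 = (15*4)*6 + 47780 = 60*6 + 47780 = 360 + 47780 = 48140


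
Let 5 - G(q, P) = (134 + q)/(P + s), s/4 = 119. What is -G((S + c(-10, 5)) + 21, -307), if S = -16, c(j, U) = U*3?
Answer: -691/169 ≈ -4.0888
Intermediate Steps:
c(j, U) = 3*U
s = 476 (s = 4*119 = 476)
G(q, P) = 5 - (134 + q)/(476 + P) (G(q, P) = 5 - (134 + q)/(P + 476) = 5 - (134 + q)/(476 + P))
-G((S + c(-10, 5)) + 21, -307) = -(2246 - ((-16 + 3*5) + 21) + 5*(-307))/(476 - 307) = -(2246 - ((-16 + 15) + 21) - 1535)/169 = -(2246 - (-1 + 21) - 1535)/169 = -(2246 - 1*20 - 1535)/169 = -(2246 - 20 - 1535)/169 = -691/169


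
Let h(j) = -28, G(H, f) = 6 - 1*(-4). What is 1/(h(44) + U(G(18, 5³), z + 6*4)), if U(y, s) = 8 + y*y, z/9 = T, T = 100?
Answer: 1/80 ≈ 0.012500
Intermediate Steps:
G(H, f) = 10 (G(H, f) = 6 + 4 = 10)
z = 900 (z = 9*100 = 900)
U(y, s) = 8 + y²
1/(h(44) + U(G(18, 5³), z + 6*4)) = 1/(-28 + (8 + 10²)) = 1/(-28 + (8 + 100)) = 1/(-28 + 108) = 1/80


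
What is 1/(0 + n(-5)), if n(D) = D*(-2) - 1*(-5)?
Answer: 1/15 ≈ 0.066667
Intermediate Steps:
n(D) = 5 - 2*D (n(D) = -2*D + 5 = 5 - 2*D)
1/(0 + n(-5)) = 1/(0 + (5 - 2*(-5))) = 1/(0 + (5 + 10)) = 1/(0 + 15) = 1/15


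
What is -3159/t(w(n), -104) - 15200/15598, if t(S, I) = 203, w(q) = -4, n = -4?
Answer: -26179841/1583197 ≈ -16.536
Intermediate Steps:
-3159/t(w(n), -104) - 15200/15598 = -3159/203 - 15200/15598 = -3159*1/203 - 15200*1/15598 = -3159/203 - 7600/7799 = -26179841/1583197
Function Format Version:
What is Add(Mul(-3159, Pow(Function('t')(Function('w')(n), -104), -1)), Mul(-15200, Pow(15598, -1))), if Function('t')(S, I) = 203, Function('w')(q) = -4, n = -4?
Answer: Rational(-26179841, 1583197) ≈ -16.536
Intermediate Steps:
Add(Mul(-3159, Pow(Function('t')(Function('w')(n), -104), -1)), Mul(-15200, Pow(15598, -1))) = Add(Mul(-3159, Pow(203, -1)), Mul(-15200, Pow(15598, -1))) = Add(Mul(-3159, Rational(1, 203)), Mul(-15200, Rational(1, 15598))) = Add(Rational(-3159, 203), Rational(-7600, 7799)) = Rational(-26179841, 1583197)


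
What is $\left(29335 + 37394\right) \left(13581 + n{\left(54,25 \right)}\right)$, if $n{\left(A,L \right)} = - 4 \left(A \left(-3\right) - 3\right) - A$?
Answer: $946684323$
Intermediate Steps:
$n{\left(A,L \right)} = 12 + 11 A$ ($n{\left(A,L \right)} = - 4 \left(- 3 A - 3\right) - A = - 4 \left(-3 - 3 A\right) - A = \left(12 + 12 A\right) - A = 12 + 11 A$)
$\left(29335 + 37394\right) \left(13581 + n{\left(54,25 \right)}\right) = \left(29335 + 37394\right) \left(13581 + \left(12 + 11 \cdot 54\right)\right) = 66729 \left(13581 + \left(12 + 594\right)\right) = 66729 \left(13581 + 606\right) = 66729 \cdot 14187 = 946684323$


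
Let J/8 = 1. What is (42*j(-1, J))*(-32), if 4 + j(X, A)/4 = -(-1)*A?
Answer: -21504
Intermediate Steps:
J = 8 (J = 8*1 = 8)
j(X, A) = -16 + 4*A (j(X, A) = -16 + 4*(-(-1)*A) = -16 + 4*A)
(42*j(-1, J))*(-32) = (42*(-16 + 4*8))*(-32) = (42*(-16 + 32))*(-32) = (42*16)*(-32) = 672*(-32) = -21504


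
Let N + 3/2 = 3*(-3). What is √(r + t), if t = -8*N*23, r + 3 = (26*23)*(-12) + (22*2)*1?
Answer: 11*I*√43 ≈ 72.132*I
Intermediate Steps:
r = -7135 (r = -3 + ((26*23)*(-12) + (22*2)*1) = -3 + (598*(-12) + 44*1) = -3 + (-7176 + 44) = -3 - 7132 = -7135)
N = -21/2 (N = -3/2 + 3*(-3) = -3/2 - 9 = -21/2 ≈ -10.500)
t = 1932 (t = -8*(-21/2)*23 = 84*23 = 1932)
√(r + t) = √(-7135 + 1932) = √(-5203) = 11*I*√43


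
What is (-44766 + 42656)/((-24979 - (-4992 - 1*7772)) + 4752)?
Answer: 2110/7463 ≈ 0.28273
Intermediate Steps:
(-44766 + 42656)/((-24979 - (-4992 - 1*7772)) + 4752) = -2110/((-24979 - (-4992 - 7772)) + 4752) = -2110/((-24979 - 1*(-12764)) + 4752) = -2110/((-24979 + 12764) + 4752) = -2110/(-12215 + 4752) = -2110/(-7463) = -2110*(-1/7463) = 2110/7463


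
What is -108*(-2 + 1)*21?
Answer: 2268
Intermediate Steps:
-108*(-2 + 1)*21 = -108*(-1)*21 = -27*(-4)*21 = 108*21 = 2268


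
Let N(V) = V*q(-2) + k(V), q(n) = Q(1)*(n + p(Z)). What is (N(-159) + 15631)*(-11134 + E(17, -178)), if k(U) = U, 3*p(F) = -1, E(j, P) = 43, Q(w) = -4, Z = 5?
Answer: -155140908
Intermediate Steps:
p(F) = -1/3 (p(F) = (1/3)*(-1) = -1/3)
q(n) = 4/3 - 4*n (q(n) = -4*(n - 1/3) = -4*(-1/3 + n) = 4/3 - 4*n)
N(V) = 31*V/3 (N(V) = V*(4/3 - 4*(-2)) + V = V*(4/3 + 8) + V = V*(28/3) + V = 28*V/3 + V = 31*V/3)
(N(-159) + 15631)*(-11134 + E(17, -178)) = ((31/3)*(-159) + 15631)*(-11134 + 43) = (-1643 + 15631)*(-11091) = 13988*(-11091) = -155140908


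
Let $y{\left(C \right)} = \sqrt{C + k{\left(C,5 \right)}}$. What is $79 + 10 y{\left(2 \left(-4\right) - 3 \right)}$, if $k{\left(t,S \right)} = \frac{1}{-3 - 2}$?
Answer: $79 + 4 i \sqrt{70} \approx 79.0 + 33.466 i$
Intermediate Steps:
$k{\left(t,S \right)} = - \frac{1}{5}$ ($k{\left(t,S \right)} = \frac{1}{-5} = - \frac{1}{5}$)
$y{\left(C \right)} = \sqrt{- \frac{1}{5} + C}$ ($y{\left(C \right)} = \sqrt{C - \frac{1}{5}} = \sqrt{- \frac{1}{5} + C}$)
$79 + 10 y{\left(2 \left(-4\right) - 3 \right)} = 79 + 10 \frac{\sqrt{-5 + 25 \left(2 \left(-4\right) - 3\right)}}{5} = 79 + 10 \frac{\sqrt{-5 + 25 \left(-8 - 3\right)}}{5} = 79 + 10 \frac{\sqrt{-5 + 25 \left(-11\right)}}{5} = 79 + 10 \frac{\sqrt{-5 - 275}}{5} = 79 + 10 \frac{\sqrt{-280}}{5} = 79 + 10 \frac{2 i \sqrt{70}}{5} = 79 + 4 i \sqrt{70}$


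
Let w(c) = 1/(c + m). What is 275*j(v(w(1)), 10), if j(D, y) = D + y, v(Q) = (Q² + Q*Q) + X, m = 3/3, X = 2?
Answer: 6875/2 ≈ 3437.5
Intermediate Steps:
m = 1 (m = 3*(⅓) = 1)
w(c) = 1/(1 + c) (w(c) = 1/(c + 1) = 1/(1 + c))
v(Q) = 2 + 2*Q² (v(Q) = (Q² + Q*Q) + 2 = (Q² + Q²) + 2 = 2*Q² + 2 = 2 + 2*Q²)
275*j(v(w(1)), 10) = 275*((2 + 2*(1/(1 + 1))²) + 10) = 275*((2 + 2*(1/2)²) + 10) = 275*((2 + 2*(½)²) + 10) = 275*((2 + 2*(¼)) + 10) = 275*((2 + ½) + 10) = 275*(5/2 + 10) = 275*(25/2) = 6875/2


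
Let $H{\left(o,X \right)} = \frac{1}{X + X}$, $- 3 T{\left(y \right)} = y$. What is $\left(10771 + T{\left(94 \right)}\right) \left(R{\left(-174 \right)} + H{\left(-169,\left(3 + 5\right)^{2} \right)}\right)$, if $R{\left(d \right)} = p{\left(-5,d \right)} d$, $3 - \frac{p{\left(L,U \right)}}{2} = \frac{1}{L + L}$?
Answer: $- \frac{22244867513}{1920} \approx -1.1586 \cdot 10^{7}$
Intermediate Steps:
$p{\left(L,U \right)} = 6 - \frac{1}{L}$ ($p{\left(L,U \right)} = 6 - \frac{2}{L + L} = 6 - \frac{2}{2 L} = 6 - 2 \frac{1}{2 L} = 6 - \frac{1}{L}$)
$T{\left(y \right)} = - \frac{y}{3}$
$R{\left(d \right)} = \frac{31 d}{5}$ ($R{\left(d \right)} = \left(6 - \frac{1}{-5}\right) d = \left(6 - - \frac{1}{5}\right) d = \left(6 + \frac{1}{5}\right) d = \frac{31 d}{5}$)
$H{\left(o,X \right)} = \frac{1}{2 X}$
$\left(10771 + T{\left(94 \right)}\right) \left(R{\left(-174 \right)} + H{\left(-169,\left(3 + 5\right)^{2} \right)}\right) = \left(10771 - \frac{94}{3}\right) \left(\frac{31}{5} \left(-174\right) + \frac{1}{2 \left(3 + 5\right)^{2}}\right) = \left(10771 - \frac{94}{3}\right) \left(- \frac{5394}{5} + \frac{1}{2 \cdot 8^{2}}\right) = \frac{32219 \left(- \frac{5394}{5} + \frac{1}{2 \cdot 64}\right)}{3} = \frac{32219 \left(- \frac{5394}{5} + \frac{1}{2} \cdot \frac{1}{64}\right)}{3} = \frac{32219 \left(- \frac{5394}{5} + \frac{1}{128}\right)}{3} = \frac{32219}{3} \left(- \frac{690427}{640}\right) = - \frac{22244867513}{1920}$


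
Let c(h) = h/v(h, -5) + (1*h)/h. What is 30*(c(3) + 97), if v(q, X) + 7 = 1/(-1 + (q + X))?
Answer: 32205/11 ≈ 2927.7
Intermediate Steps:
v(q, X) = -7 + 1/(-1 + X + q) (v(q, X) = -7 + 1/(-1 + (q + X)) = -7 + 1/(-1 + (X + q)) = -7 + 1/(-1 + X + q))
c(h) = 1 + h*(-6 + h)/(43 - 7*h) (c(h) = h/(((8 - 7*(-5) - 7*h)/(-1 - 5 + h))) + (1*h)/h = h/(((8 + 35 - 7*h)/(-6 + h))) + h/h = h/(((43 - 7*h)/(-6 + h))) + 1 = h*((-6 + h)/(43 - 7*h)) + 1 = h*(-6 + h)/(43 - 7*h) + 1 = 1 + h*(-6 + h)/(43 - 7*h))
30*(c(3) + 97) = 30*((-43 - 1*3² + 13*3)/(-43 + 7*3) + 97) = 30*((-43 - 1*9 + 39)/(-43 + 21) + 97) = 30*((-43 - 9 + 39)/(-22) + 97) = 30*(-1/22*(-13) + 97) = 30*(13/22 + 97) = 30*(2147/22) = 32205/11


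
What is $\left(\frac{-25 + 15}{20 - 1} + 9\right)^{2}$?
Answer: $\frac{25921}{361} \approx 71.803$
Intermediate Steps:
$\left(\frac{-25 + 15}{20 - 1} + 9\right)^{2} = \left(- \frac{10}{19} + 9\right)^{2} = \left(\frac{161}{19}\right)^{2} = \frac{25921}{361}$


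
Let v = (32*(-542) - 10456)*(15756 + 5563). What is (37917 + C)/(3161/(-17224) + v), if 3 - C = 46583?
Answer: 149211512/10208117079961 ≈ 1.4617e-5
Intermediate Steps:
C = -46580 (C = 3 - 1*46583 = 3 - 46583 = -46580)
v = -592668200 (v = (-17344 - 10456)*21319 = -27800*21319 = -592668200)
(37917 + C)/(3161/(-17224) + v) = (37917 - 46580)/(3161/(-17224) - 592668200) = -8663/(3161*(-1/17224) - 592668200) = -8663/(-3161/17224 - 592668200) = -8663/(-10208117079961/17224) = -8663*(-17224/10208117079961) = 149211512/10208117079961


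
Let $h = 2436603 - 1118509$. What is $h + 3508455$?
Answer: $4826549$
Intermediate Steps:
$h = 1318094$ ($h = 2436603 - 1118509 = 1318094$)
$h + 3508455 = 1318094 + 3508455 = 4826549$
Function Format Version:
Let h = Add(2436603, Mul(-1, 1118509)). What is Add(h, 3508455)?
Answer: 4826549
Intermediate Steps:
h = 1318094 (h = Add(2436603, -1118509) = 1318094)
Add(h, 3508455) = Add(1318094, 3508455) = 4826549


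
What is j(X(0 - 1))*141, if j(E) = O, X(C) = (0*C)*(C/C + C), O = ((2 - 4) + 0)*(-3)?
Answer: 846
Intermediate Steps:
O = 6 (O = (-2 + 0)*(-3) = -2*(-3) = 6)
X(C) = 0 (X(C) = 0*(1 + C) = 0)
j(E) = 6
j(X(0 - 1))*141 = 6*141 = 846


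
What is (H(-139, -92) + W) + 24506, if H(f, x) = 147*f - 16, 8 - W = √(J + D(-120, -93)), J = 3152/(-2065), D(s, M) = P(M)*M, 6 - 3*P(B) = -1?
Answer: 4065 - I*√931845705/2065 ≈ 4065.0 - 14.783*I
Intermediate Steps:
P(B) = 7/3 (P(B) = 2 - ⅓*(-1) = 2 + ⅓ = 7/3)
D(s, M) = 7*M/3
J = -3152/2065 (J = 3152*(-1/2065) = -3152/2065 ≈ -1.5264)
W = 8 - I*√931845705/2065 (W = 8 - √(-3152/2065 + (7/3)*(-93)) = 8 - √(-3152/2065 - 217) = 8 - √(-451257/2065) = 8 - I*√931845705/2065 ≈ 8.0 - 14.783*I)
H(f, x) = -16 + 147*f
(H(-139, -92) + W) + 24506 = ((-16 + 147*(-139)) + (8 - I*√931845705/2065)) + 24506 = ((-16 - 20433) + (8 - I*√931845705/2065)) + 24506 = (-20449 + (8 - I*√931845705/2065)) + 24506 = (-20441 - I*√931845705/2065) + 24506 = 4065 - I*√931845705/2065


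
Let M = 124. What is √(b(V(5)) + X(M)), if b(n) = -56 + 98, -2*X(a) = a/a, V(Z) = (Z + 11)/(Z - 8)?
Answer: √166/2 ≈ 6.4420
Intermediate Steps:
V(Z) = (11 + Z)/(-8 + Z)
X(a) = -½ (X(a) = -a/(2*a) = -½*1 = -½)
b(n) = 42
√(b(V(5)) + X(M)) = √(42 - ½) = √(83/2) = √166/2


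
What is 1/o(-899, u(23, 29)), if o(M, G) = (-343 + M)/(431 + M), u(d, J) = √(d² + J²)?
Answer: 26/69 ≈ 0.37681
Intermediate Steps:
u(d, J) = √(J² + d²)
o(M, G) = (-343 + M)/(431 + M)
1/o(-899, u(23, 29)) = 1/((-343 - 899)/(431 - 899)) = 1/(-1242/(-468)) = 1/(-1/468*(-1242)) = 1/(69/26) = 26/69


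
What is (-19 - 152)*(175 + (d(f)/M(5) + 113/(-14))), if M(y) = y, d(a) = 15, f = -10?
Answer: -406809/14 ≈ -29058.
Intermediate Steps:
(-19 - 152)*(175 + (d(f)/M(5) + 113/(-14))) = (-19 - 152)*(175 + (15/5 + 113/(-14))) = -171*(175 + (15*(⅕) + 113*(-1/14))) = -171*(175 + (3 - 113/14)) = -171*(175 - 71/14) = -171*2379/14 = -406809/14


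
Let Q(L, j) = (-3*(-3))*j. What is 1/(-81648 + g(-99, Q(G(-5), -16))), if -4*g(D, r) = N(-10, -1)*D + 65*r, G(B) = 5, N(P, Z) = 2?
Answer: -2/158517 ≈ -1.2617e-5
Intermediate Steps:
Q(L, j) = 9*j
g(D, r) = -65*r/4 - D/2 (g(D, r) = -(2*D + 65*r)/4 = -65*r/4 - D/2)
1/(-81648 + g(-99, Q(G(-5), -16))) = 1/(-81648 + (-585*(-16)/4 - ½*(-99))) = 1/(-81648 + (-65/4*(-144) + 99/2)) = 1/(-81648 + (2340 + 99/2)) = 1/(-81648 + 4779/2) = 1/(-158517/2) = -2/158517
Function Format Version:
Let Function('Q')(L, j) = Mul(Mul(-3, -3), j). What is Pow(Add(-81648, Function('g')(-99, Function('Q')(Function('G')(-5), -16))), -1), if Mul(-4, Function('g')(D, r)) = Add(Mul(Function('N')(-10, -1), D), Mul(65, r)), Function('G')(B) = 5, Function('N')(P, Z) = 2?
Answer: Rational(-2, 158517) ≈ -1.2617e-5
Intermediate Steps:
Function('Q')(L, j) = Mul(9, j)
Function('g')(D, r) = Add(Mul(Rational(-65, 4), r), Mul(Rational(-1, 2), D)) (Function('g')(D, r) = Mul(Rational(-1, 4), Add(Mul(2, D), Mul(65, r))) = Add(Mul(Rational(-65, 4), r), Mul(Rational(-1, 2), D)))
Pow(Add(-81648, Function('g')(-99, Function('Q')(Function('G')(-5), -16))), -1) = Pow(Add(-81648, Add(Mul(Rational(-65, 4), Mul(9, -16)), Mul(Rational(-1, 2), -99))), -1) = Pow(Add(-81648, Add(Mul(Rational(-65, 4), -144), Rational(99, 2))), -1) = Pow(Add(-81648, Add(2340, Rational(99, 2))), -1) = Pow(Add(-81648, Rational(4779, 2)), -1) = Pow(Rational(-158517, 2), -1) = Rational(-2, 158517)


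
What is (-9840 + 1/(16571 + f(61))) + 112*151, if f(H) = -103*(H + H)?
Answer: 28323361/4005 ≈ 7072.0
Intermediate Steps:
f(H) = -206*H
(-9840 + 1/(16571 + f(61))) + 112*151 = (-9840 + 1/(16571 - 206*61)) + 112*151 = (-9840 + 1/(16571 - 12566)) + 16912 = (-9840 + 1/4005) + 16912 = -39409199/4005 + 16912 = 28323361/4005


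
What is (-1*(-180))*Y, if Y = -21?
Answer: -3780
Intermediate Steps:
(-1*(-180))*Y = -1*(-180)*(-21) = 180*(-21) = -3780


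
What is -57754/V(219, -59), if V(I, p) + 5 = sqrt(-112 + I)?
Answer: -144385/41 - 28877*sqrt(107)/41 ≈ -10807.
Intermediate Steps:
V(I, p) = -5 + sqrt(-112 + I)
-57754/V(219, -59) = -57754/(-5 + sqrt(-112 + 219)) = -57754/(-5 + sqrt(107))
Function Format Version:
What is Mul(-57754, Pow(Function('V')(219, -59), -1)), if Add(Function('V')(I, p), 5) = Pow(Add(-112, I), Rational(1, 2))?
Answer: Add(Rational(-144385, 41), Mul(Rational(-28877, 41), Pow(107, Rational(1, 2)))) ≈ -10807.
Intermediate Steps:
Function('V')(I, p) = Add(-5, Pow(Add(-112, I), Rational(1, 2)))
Mul(-57754, Pow(Function('V')(219, -59), -1)) = Mul(-57754, Pow(Add(-5, Pow(Add(-112, 219), Rational(1, 2))), -1)) = Mul(-57754, Pow(Add(-5, Pow(107, Rational(1, 2))), -1))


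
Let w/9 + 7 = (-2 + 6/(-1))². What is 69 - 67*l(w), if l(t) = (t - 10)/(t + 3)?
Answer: 1903/516 ≈ 3.6880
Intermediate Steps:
w = 513 (w = -63 + 9*(-2 + 6/(-1))² = -63 + 9*(-2 - 1*6)² = -63 + 9*(-2 - 6)² = -63 + 9*(-8)² = -63 + 9*64 = -63 + 576 = 513)
l(t) = (-10 + t)/(3 + t)
69 - 67*l(w) = 69 - 67*(-10 + 513)/(3 + 513) = 69 - 67*503/516 = 69 - 33701/516 = 1903/516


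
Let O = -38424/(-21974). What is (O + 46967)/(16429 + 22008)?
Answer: 516045641/422307319 ≈ 1.2220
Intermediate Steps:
O = 19212/10987 (O = -38424*(-1/21974) = 19212/10987 ≈ 1.7486)
(O + 46967)/(16429 + 22008) = (19212/10987 + 46967)/(16429 + 22008) = (516045641/10987)/38437 = (516045641/10987)*(1/38437) = 516045641/422307319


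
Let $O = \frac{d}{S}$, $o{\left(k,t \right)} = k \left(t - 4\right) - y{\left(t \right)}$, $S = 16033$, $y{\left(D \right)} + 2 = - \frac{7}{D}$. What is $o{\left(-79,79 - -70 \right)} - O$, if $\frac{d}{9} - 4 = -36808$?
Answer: $- \frac{27310800006}{2388917} \approx -11432.0$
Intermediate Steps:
$y{\left(D \right)} = -2 - \frac{7}{D}$
$d = -331236$ ($d = 36 + 9 \left(-36808\right) = 36 - 331272 = -331236$)
$o{\left(k,t \right)} = 2 + \frac{7}{t} + k \left(-4 + t\right)$ ($o{\left(k,t \right)} = k \left(t - 4\right) - \left(-2 - \frac{7}{t}\right) = k \left(-4 + t\right) + \left(2 + \frac{7}{t}\right) = 2 + \frac{7}{t} + k \left(-4 + t\right)$)
$O = - \frac{331236}{16033} \approx -20.66$
$o{\left(-79,79 - -70 \right)} - O = \left(2 - -316 + \frac{7}{79 - -70} - 79 \left(79 - -70\right)\right) - - \frac{331236}{16033} = \left(2 + 316 + \frac{7}{79 + 70} - 79 \left(79 + 70\right)\right) + \frac{331236}{16033} = \left(2 + 316 + \frac{7}{149} - 11771\right) + \frac{331236}{16033} = - \frac{1706490}{149} + \frac{331236}{16033} = - \frac{27310800006}{2388917}$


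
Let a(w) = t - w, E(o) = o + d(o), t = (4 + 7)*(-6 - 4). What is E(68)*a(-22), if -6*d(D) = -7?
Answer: -18260/3 ≈ -6086.7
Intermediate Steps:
t = -110 (t = 11*(-10) = -110)
d(D) = 7/6 (d(D) = -1/6*(-7) = 7/6)
E(o) = 7/6 + o (E(o) = o + 7/6 = 7/6 + o)
a(w) = -110 - w
E(68)*a(-22) = (7/6 + 68)*(-110 - 1*(-22)) = 415*(-110 + 22)/6 = (415/6)*(-88) = -18260/3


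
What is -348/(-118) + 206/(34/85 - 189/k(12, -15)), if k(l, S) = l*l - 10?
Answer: -8025382/39943 ≈ -200.92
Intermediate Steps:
k(l, S) = -10 + l**2 (k(l, S) = l**2 - 10 = -10 + l**2)
-348/(-118) + 206/(34/85 - 189/k(12, -15)) = -348/(-118) + 206/(34/85 - 189/(-10 + 12**2)) = -348*(-1/118) + 206/(34*(1/85) - 189/(-10 + 144)) = 174/59 + 206/(2/5 - 189/134) = 174/59 + 206/(-677/670) = 174/59 + 206*(-670/677) = 174/59 - 138020/677 = -8025382/39943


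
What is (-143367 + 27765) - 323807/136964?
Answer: -15833636135/136964 ≈ -1.1560e+5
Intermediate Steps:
(-143367 + 27765) - 323807/136964 = -115602 - 323807*1/136964 = -115602 - 323807/136964 = -15833636135/136964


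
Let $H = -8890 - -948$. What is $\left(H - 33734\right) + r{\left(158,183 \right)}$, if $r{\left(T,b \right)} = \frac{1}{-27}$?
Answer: $- \frac{1125253}{27} \approx -41676.0$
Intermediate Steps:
$r{\left(T,b \right)} = - \frac{1}{27}$
$H = -7942$ ($H = -8890 + 948 = -7942$)
$\left(H - 33734\right) + r{\left(158,183 \right)} = \left(-7942 - 33734\right) - \frac{1}{27} = -41676 - \frac{1}{27} = - \frac{1125253}{27}$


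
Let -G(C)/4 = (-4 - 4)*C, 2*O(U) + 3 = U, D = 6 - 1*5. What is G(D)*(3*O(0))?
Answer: -144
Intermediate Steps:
D = 1 (D = 6 - 5 = 1)
O(U) = -3/2 + U/2
G(C) = 32*C (G(C) = -4*(-4 - 4)*C = -(-32)*C = 32*C)
G(D)*(3*O(0)) = (32*1)*(3*(-3/2 + (½)*0)) = 32*(3*(-3/2 + 0)) = 32*(3*(-3/2)) = 32*(-9/2) = -144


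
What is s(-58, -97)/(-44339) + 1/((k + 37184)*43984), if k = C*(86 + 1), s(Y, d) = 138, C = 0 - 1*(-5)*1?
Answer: -228339460909/73364821182544 ≈ -0.0031124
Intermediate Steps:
C = 5 (C = 0 + 5*1 = 0 + 5 = 5)
k = 435 (k = 5*(86 + 1) = 5*87 = 435)
s(-58, -97)/(-44339) + 1/((k + 37184)*43984) = 138/(-44339) + 1/((435 + 37184)*43984) = 138*(-1/44339) + (1/43984)/37619 = -138/44339 + (1/37619)*(1/43984) = -138/44339 + 1/1654634096 = -228339460909/73364821182544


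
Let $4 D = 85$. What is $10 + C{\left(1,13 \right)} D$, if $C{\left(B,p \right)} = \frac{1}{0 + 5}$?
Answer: $\frac{57}{4} \approx 14.25$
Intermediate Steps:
$D = \frac{85}{4}$ ($D = \frac{1}{4} \cdot 85 = \frac{85}{4} \approx 21.25$)
$C{\left(B,p \right)} = \frac{1}{5}$
$10 + C{\left(1,13 \right)} D = 10 + \frac{1}{5} \cdot \frac{85}{4} = 10 + \frac{17}{4} = \frac{57}{4}$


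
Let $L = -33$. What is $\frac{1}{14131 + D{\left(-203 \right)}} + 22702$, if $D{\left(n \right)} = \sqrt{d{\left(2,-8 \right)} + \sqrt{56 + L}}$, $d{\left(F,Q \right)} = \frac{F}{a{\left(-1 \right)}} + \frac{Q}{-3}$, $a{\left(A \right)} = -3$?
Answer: $22702 + \frac{1}{14131 + \sqrt{2 + \sqrt{23}}} \approx 22702.0$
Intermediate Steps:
$d{\left(F,Q \right)} = - \frac{F}{3} - \frac{Q}{3}$ ($d{\left(F,Q \right)} = \frac{F}{-3} + \frac{Q}{-3} = F \left(- \frac{1}{3}\right) + Q \left(- \frac{1}{3}\right) = - \frac{F}{3} - \frac{Q}{3}$)
$D{\left(n \right)} = \sqrt{2 + \sqrt{23}}$ ($D{\left(n \right)} = \sqrt{\left(\left(- \frac{1}{3}\right) 2 - - \frac{8}{3}\right) + \sqrt{56 - 33}} = \sqrt{\left(- \frac{2}{3} + \frac{8}{3}\right) + \sqrt{23}} = \sqrt{2 + \sqrt{23}}$)
$\frac{1}{14131 + D{\left(-203 \right)}} + 22702 = \frac{1}{14131 + \sqrt{2 + \sqrt{23}}} + 22702 = 22702 + \frac{1}{14131 + \sqrt{2 + \sqrt{23}}}$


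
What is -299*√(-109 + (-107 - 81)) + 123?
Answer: 123 - 897*I*√33 ≈ 123.0 - 5152.9*I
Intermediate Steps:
-299*√(-109 + (-107 - 81)) + 123 = -299*√(-109 - 188) + 123 = -897*I*√33 + 123 = 123 - 897*I*√33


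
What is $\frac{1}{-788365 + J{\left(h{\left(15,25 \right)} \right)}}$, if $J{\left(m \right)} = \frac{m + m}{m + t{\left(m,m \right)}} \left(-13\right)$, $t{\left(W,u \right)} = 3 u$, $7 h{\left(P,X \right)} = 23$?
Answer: $- \frac{2}{1576743} \approx -1.2684 \cdot 10^{-6}$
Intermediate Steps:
$h{\left(P,X \right)} = \frac{23}{7}$ ($h{\left(P,X \right)} = \frac{1}{7} \cdot 23 = \frac{23}{7}$)
$J{\left(m \right)} = - \frac{13}{2}$ ($J{\left(m \right)} = \frac{m + m}{m + 3 m} \left(-13\right) = \frac{2 m}{4 m} \left(-13\right) = 2 m \frac{1}{4 m} \left(-13\right) = \frac{1}{2} \left(-13\right) = - \frac{13}{2}$)
$\frac{1}{-788365 + J{\left(h{\left(15,25 \right)} \right)}} = \frac{1}{-788365 - \frac{13}{2}} = \frac{1}{- \frac{1576743}{2}} = - \frac{2}{1576743}$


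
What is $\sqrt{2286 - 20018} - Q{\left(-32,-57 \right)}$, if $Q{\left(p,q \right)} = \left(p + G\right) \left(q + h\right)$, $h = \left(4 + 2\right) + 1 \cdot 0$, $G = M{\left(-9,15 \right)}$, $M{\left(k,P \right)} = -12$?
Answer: $-2244 + 2 i \sqrt{4433} \approx -2244.0 + 133.16 i$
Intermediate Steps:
$G = -12$
$h = 6$ ($h = 6 + 0 = 6$)
$Q{\left(p,q \right)} = \left(-12 + p\right) \left(6 + q\right)$ ($Q{\left(p,q \right)} = \left(p - 12\right) \left(q + 6\right) = \left(-12 + p\right) \left(6 + q\right)$)
$\sqrt{2286 - 20018} - Q{\left(-32,-57 \right)} = \sqrt{2286 - 20018} - \left(-72 - -684 + 6 \left(-32\right) - -1824\right) = \sqrt{-17732} - \left(-72 + 684 - 192 + 1824\right) = 2 i \sqrt{4433} - 2244 = -2244 + 2 i \sqrt{4433}$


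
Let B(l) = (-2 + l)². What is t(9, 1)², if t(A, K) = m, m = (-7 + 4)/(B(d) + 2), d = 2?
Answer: 9/4 ≈ 2.2500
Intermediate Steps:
m = -3/2 (m = (-7 + 4)/((-2 + 2)² + 2) = -3/(0² + 2) = -3/(0 + 2) = -3/2 ≈ -1.5000)
t(A, K) = -3/2
t(9, 1)² = (-3/2)² = 9/4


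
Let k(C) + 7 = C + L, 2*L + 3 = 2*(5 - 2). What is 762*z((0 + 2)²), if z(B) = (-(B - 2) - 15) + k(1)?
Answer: -16383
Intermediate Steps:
L = 3/2 (L = -3/2 + (2*(5 - 2))/2 = -3/2 + (2*3)/2 = -3/2 + (½)*6 = -3/2 + 3 = 3/2 ≈ 1.5000)
k(C) = -11/2 + C (k(C) = -7 + (C + 3/2) = -7 + (3/2 + C) = -11/2 + C)
z(B) = -35/2 - B (z(B) = (-(B - 2) - 15) + (-11/2 + 1) = (-(-2 + B) - 15) - 9/2 = ((2 - B) - 15) - 9/2 = (-13 - B) - 9/2 = -35/2 - B)
762*z((0 + 2)²) = 762*(-35/2 - (0 + 2)²) = 762*(-35/2 - 1*2²) = 762*(-35/2 - 1*4) = 762*(-35/2 - 4) = 762*(-43/2) = -16383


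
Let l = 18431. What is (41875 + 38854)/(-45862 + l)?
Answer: -80729/27431 ≈ -2.9430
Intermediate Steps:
(41875 + 38854)/(-45862 + l) = (41875 + 38854)/(-45862 + 18431) = 80729/(-27431) = 80729*(-1/27431) = -80729/27431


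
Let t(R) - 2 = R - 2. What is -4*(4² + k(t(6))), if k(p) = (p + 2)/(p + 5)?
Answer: -736/11 ≈ -66.909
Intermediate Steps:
t(R) = R (t(R) = 2 + (R - 2) = 2 + (-2 + R) = R)
k(p) = (2 + p)/(5 + p)
-4*(4² + k(t(6))) = -4*(4² + (2 + 6)/(5 + 6)) = -4*(16 + 8/11) = -4*184/11 = -736/11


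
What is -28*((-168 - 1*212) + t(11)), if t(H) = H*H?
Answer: 7252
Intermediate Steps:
t(H) = H**2
-28*((-168 - 1*212) + t(11)) = -28*((-168 - 1*212) + 11**2) = -28*((-168 - 212) + 121) = -28*(-380 + 121) = -28*(-259) = 7252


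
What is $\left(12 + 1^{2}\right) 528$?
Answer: $6864$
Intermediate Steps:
$\left(12 + 1^{2}\right) 528 = \left(12 + 1\right) 528 = 13 \cdot 528 = 6864$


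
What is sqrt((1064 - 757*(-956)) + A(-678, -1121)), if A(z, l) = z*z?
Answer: 2*sqrt(296110) ≈ 1088.3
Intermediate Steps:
A(z, l) = z**2
sqrt((1064 - 757*(-956)) + A(-678, -1121)) = sqrt((1064 - 757*(-956)) + (-678)**2) = sqrt((1064 + 723692) + 459684) = sqrt(724756 + 459684) = sqrt(1184440) = 2*sqrt(296110)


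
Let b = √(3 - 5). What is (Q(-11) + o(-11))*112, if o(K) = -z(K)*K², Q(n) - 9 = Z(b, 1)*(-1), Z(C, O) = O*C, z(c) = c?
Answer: 150080 - 112*I*√2 ≈ 1.5008e+5 - 158.39*I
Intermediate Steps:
b = I*√2 (b = √(-2) = I*√2 ≈ 1.4142*I)
Z(C, O) = C*O
Q(n) = 9 - I*√2 (Q(n) = 9 + ((I*√2)*1)*(-1) = 9 + (I*√2)*(-1) = 9 - I*√2)
o(K) = -K³ (o(K) = -K*K² = -K³)
(Q(-11) + o(-11))*112 = ((9 - I*√2) - 1*(-11)³)*112 = ((9 - I*√2) - 1*(-1331))*112 = ((9 - I*√2) + 1331)*112 = (1340 - I*√2)*112 = 150080 - 112*I*√2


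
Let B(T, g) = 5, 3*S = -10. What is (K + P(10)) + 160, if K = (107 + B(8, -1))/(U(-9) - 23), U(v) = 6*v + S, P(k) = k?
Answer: 40634/241 ≈ 168.61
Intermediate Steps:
S = -10/3 (S = (⅓)*(-10) = -10/3 ≈ -3.3333)
U(v) = -10/3 + 6*v (U(v) = 6*v - 10/3 = -10/3 + 6*v)
K = -336/241 (K = (107 + 5)/((-10/3 + 6*(-9)) - 23) = 112/((-10/3 - 54) - 23) = 112/(-172/3 - 23) = 112/(-241/3) = 112*(-3/241) = -336/241 ≈ -1.3942)
(K + P(10)) + 160 = (-336/241 + 10) + 160 = 2074/241 + 160 = 40634/241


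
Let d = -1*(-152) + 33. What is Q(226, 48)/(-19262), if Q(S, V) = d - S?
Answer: 41/19262 ≈ 0.0021285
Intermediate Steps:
d = 185 (d = 152 + 33 = 185)
Q(S, V) = 185 - S
Q(226, 48)/(-19262) = (185 - 1*226)/(-19262) = (185 - 226)*(-1/19262) = -41*(-1/19262) = 41/19262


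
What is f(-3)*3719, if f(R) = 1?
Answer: 3719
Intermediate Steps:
f(-3)*3719 = 1*3719 = 3719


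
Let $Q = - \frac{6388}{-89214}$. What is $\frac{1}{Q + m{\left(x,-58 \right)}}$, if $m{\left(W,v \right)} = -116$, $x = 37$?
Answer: $- \frac{44607}{5171218} \approx -0.008626$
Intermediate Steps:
$Q = \frac{3194}{44607}$ ($Q = \left(-6388\right) \left(- \frac{1}{89214}\right) = \frac{3194}{44607} \approx 0.071603$)
$\frac{1}{Q + m{\left(x,-58 \right)}} = \frac{1}{\frac{3194}{44607} - 116} = \frac{1}{- \frac{5171218}{44607}} = - \frac{44607}{5171218}$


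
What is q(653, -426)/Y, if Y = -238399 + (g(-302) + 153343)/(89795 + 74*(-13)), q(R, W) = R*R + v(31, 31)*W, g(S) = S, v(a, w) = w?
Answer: -5243723157/3025363618 ≈ -1.7333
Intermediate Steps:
q(R, W) = R² + 31*W (q(R, W) = R*R + 31*W = R² + 31*W)
Y = -21177545326/88833 (Y = -238399 + (-302 + 153343)/(89795 + 74*(-13)) = -238399 + 153041/(89795 - 962) = -238399 + 153041/88833 = -21177545326/88833 ≈ -2.3840e+5)
q(653, -426)/Y = (653² + 31*(-426))/(-21177545326/88833) = (426409 - 13206)*(-88833/21177545326) = 413203*(-88833/21177545326) = -5243723157/3025363618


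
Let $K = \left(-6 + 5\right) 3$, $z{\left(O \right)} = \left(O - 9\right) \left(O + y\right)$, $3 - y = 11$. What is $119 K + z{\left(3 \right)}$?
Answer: $-327$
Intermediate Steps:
$y = -8$ ($y = 3 - 11 = -8$)
$z{\left(O \right)} = \left(-9 + O\right) \left(-8 + O\right)$ ($z{\left(O \right)} = \left(O - 9\right) \left(O - 8\right) = \left(-9 + O\right) \left(-8 + O\right)$)
$K = -3$ ($K = \left(-1\right) 3 = -3$)
$119 K + z{\left(3 \right)} = 119 \left(-3\right) + \left(72 + 3^{2} - 51\right) = -357 + \left(72 + 9 - 51\right) = -357 + 30 = -327$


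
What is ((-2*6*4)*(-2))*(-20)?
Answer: -1920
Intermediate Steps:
((-2*6*4)*(-2))*(-20) = (-12*4*(-2))*(-20) = -48*(-2)*(-20) = 96*(-20) = -1920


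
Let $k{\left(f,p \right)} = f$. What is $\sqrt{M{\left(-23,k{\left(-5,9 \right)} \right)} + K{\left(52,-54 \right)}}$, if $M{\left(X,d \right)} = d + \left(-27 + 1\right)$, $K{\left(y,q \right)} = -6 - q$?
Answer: $\sqrt{17} \approx 4.1231$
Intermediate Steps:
$M{\left(X,d \right)} = -26 + d$ ($M{\left(X,d \right)} = d - 26 = -26 + d$)
$\sqrt{M{\left(-23,k{\left(-5,9 \right)} \right)} + K{\left(52,-54 \right)}} = \sqrt{\left(-26 - 5\right) - -48} = \sqrt{-31 + \left(-6 + 54\right)} = \sqrt{-31 + 48} = \sqrt{17}$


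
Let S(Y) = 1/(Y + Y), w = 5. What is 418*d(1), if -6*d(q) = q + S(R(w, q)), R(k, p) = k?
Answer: -2299/30 ≈ -76.633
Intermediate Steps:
S(Y) = 1/(2*Y)
d(q) = -1/60 - q/6 (d(q) = -(q + (1/2)/5)/6 = -(q + (1/2)*(1/5))/6 = -(q + 1/10)/6 = -(1/10 + q)/6 = -1/60 - q/6)
418*d(1) = 418*(-1/60 - 1/6*1) = 418*(-1/60 - 1/6) = 418*(-11/60) = -2299/30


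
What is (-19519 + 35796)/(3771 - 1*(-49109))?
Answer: 16277/52880 ≈ 0.30781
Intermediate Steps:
(-19519 + 35796)/(3771 - 1*(-49109)) = 16277/(3771 + 49109) = 16277/52880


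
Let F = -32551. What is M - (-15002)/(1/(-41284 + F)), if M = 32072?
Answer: -1107640598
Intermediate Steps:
M - (-15002)/(1/(-41284 + F)) = 32072 - (-15002)/(1/(-41284 - 32551)) = 32072 - (-15002)/(1/(-73835)) = 32072 - (-15002)/(-1/73835) = 32072 - (-15002)*(-73835) = 32072 - 1*1107672670 = 32072 - 1107672670 = -1107640598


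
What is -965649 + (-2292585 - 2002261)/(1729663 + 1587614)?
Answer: -3203329512619/3317277 ≈ -9.6565e+5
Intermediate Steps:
-965649 + (-2292585 - 2002261)/(1729663 + 1587614) = -965649 - 4294846/3317277 = -3203329512619/3317277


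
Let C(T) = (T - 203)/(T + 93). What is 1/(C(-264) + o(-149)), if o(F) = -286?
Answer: -171/48439 ≈ -0.0035302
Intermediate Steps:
C(T) = (-203 + T)/(93 + T)
1/(C(-264) + o(-149)) = 1/((-203 - 264)/(93 - 264) - 286) = 1/(-467/(-171) - 286) = 1/(-1/171*(-467) - 286) = 1/(467/171 - 286) = 1/(-48439/171) = -171/48439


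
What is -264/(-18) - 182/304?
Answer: 6415/456 ≈ 14.068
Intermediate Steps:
-264/(-18) - 182/304 = -264*(-1/18) - 182*1/304 = 44/3 - 91/152 = 6415/456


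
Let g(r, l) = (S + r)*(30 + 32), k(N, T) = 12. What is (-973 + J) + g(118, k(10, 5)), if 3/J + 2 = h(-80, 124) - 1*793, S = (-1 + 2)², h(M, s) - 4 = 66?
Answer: 4643622/725 ≈ 6405.0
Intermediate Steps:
h(M, s) = 70 (h(M, s) = 4 + 66 = 70)
S = 1 (S = 1² = 1)
J = -3/725 (J = 3/(-2 + (70 - 1*793)) = 3/(-2 + (70 - 793)) = 3/(-2 - 723) = 3/(-725) = 3*(-1/725) = -3/725 ≈ -0.0041379)
g(r, l) = 62 + 62*r (g(r, l) = (1 + r)*(30 + 32) = (1 + r)*62 = 62 + 62*r)
(-973 + J) + g(118, k(10, 5)) = (-973 - 3/725) + (62 + 62*118) = -705428/725 + (62 + 7316) = -705428/725 + 7378 = 4643622/725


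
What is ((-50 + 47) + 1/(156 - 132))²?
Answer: 5041/576 ≈ 8.7517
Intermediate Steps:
((-50 + 47) + 1/(156 - 132))² = (-3 + 1/24)² = (-71/24)² = 5041/576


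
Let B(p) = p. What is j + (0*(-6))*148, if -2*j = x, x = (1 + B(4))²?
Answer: -25/2 ≈ -12.500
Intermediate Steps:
x = 25 (x = (1 + 4)² = 5² = 25)
j = -25/2 (j = -½*25 = -25/2 ≈ -12.500)
j + (0*(-6))*148 = -25/2 + (0*(-6))*148 = -25/2 + 0*148 = -25/2 + 0 = -25/2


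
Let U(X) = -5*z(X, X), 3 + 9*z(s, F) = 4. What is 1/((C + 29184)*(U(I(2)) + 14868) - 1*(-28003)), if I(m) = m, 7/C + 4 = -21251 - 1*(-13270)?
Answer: 71865/31183624050626 ≈ 2.3046e-9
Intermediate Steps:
z(s, F) = 1/9 (z(s, F) = -1/3 + (1/9)*4 = -1/3 + 4/9 = 1/9)
C = -7/7985 (C = 7/(-4 + (-21251 - 1*(-13270))) = 7/(-4 + (-21251 + 13270)) = 7/(-4 - 7981) = 7/(-7985) = 7*(-1/7985) = -7/7985 ≈ -0.00087664)
U(X) = -5/9 (U(X) = -5*1/9 = -5/9)
1/((C + 29184)*(U(I(2)) + 14868) - 1*(-28003)) = 1/((-7/7985 + 29184)*(-5/9 + 14868) - 1*(-28003)) = 1/((233034233/7985)*(133807/9) + 28003) = 1/(31181611615031/71865 + 28003) = 1/(31183624050626/71865) = 71865/31183624050626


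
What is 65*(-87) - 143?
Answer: -5798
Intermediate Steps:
65*(-87) - 143 = -5655 - 143 = -5798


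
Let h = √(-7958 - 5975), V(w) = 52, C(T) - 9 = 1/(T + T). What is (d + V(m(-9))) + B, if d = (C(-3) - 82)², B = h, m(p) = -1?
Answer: 194593/36 + I*√13933 ≈ 5405.4 + 118.04*I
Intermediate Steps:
C(T) = 9 + 1/(2*T) (C(T) = 9 + 1/(T + T) = 9 + 1/(2*T))
h = I*√13933 (h = √(-13933) = I*√13933 ≈ 118.04*I)
B = I*√13933 ≈ 118.04*I
d = 192721/36 (d = ((9 + (½)/(-3)) - 82)² = ((9 + (½)*(-⅓)) - 82)² = ((9 - ⅙) - 82)² = (53/6 - 82)² = (-439/6)² = 192721/36 ≈ 5353.4)
(d + V(m(-9))) + B = (192721/36 + 52) + I*√13933 = 194593/36 + I*√13933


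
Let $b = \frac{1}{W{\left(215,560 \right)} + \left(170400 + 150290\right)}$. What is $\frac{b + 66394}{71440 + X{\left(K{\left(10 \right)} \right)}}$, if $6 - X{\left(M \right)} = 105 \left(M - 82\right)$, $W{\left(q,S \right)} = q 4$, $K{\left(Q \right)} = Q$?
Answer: $\frac{21348990701}{25404379300} \approx 0.84037$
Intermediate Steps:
$W{\left(q,S \right)} = 4 q$
$b = \frac{1}{321550}$ ($b = \frac{1}{4 \cdot 215 + \left(170400 + 150290\right)} = \frac{1}{860 + 320690} = \frac{1}{321550} \approx 3.1099 \cdot 10^{-6}$)
$X{\left(M \right)} = 8616 - 105 M$ ($X{\left(M \right)} = 6 - 105 \left(M - 82\right) = 6 - 105 \left(-82 + M\right) = 6 - \left(-8610 + 105 M\right) = 8616 - 105 M$)
$\frac{b + 66394}{71440 + X{\left(K{\left(10 \right)} \right)}} = \frac{\frac{1}{321550} + 66394}{71440 + \left(8616 - 1050\right)} = \frac{21348990701}{321550 \left(71440 + \left(8616 - 1050\right)\right)} = \frac{21348990701}{321550 \left(71440 + 7566\right)} = \frac{21348990701}{321550 \cdot 79006} = \frac{21348990701}{321550} \cdot \frac{1}{79006} = \frac{21348990701}{25404379300}$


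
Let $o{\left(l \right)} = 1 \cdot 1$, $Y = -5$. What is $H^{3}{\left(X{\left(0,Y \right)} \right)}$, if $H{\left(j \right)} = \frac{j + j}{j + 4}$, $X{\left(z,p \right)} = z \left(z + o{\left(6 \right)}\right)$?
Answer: $0$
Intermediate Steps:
$o{\left(l \right)} = 1$
$X{\left(z,p \right)} = z \left(1 + z\right)$ ($X{\left(z,p \right)} = z \left(z + 1\right) = z \left(1 + z\right)$)
$H{\left(j \right)} = \frac{2 j}{4 + j}$
$H^{3}{\left(X{\left(0,Y \right)} \right)} = \left(\frac{2 \cdot 0 \left(1 + 0\right)}{4 + 0 \left(1 + 0\right)}\right)^{3} = \left(\frac{2 \cdot 0 \cdot 1}{4 + 0 \cdot 1}\right)^{3} = \left(2 \cdot 0 \frac{1}{4 + 0}\right)^{3} = \left(2 \cdot 0 \cdot \frac{1}{4}\right)^{3} = 0^{3} = 0$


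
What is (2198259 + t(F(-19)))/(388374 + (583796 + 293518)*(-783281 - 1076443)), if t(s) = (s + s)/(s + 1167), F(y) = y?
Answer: -1261800647/936516308440188 ≈ -1.3473e-6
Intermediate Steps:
t(s) = 2*s/(1167 + s) (t(s) = (2*s)/(1167 + s) = 2*s/(1167 + s))
(2198259 + t(F(-19)))/(388374 + (583796 + 293518)*(-783281 - 1076443)) = (2198259 + 2*(-19)/(1167 - 19))/(388374 + (583796 + 293518)*(-783281 - 1076443)) = (2198259 + 2*(-19)/1148)/(388374 + 877314*(-1859724)) = (2198259 + 2*(-19)*(1/1148))/(388374 - 1631561901336) = (2198259 - 19/574)/(-1631561512962) = (1261800647/574)*(-1/1631561512962) = -1261800647/936516308440188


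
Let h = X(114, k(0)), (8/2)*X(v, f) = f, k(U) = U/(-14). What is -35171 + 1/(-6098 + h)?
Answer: -214472759/6098 ≈ -35171.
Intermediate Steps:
k(U) = -U/14 (k(U) = U*(-1/14) = -U/14)
X(v, f) = f/4
h = 0 (h = (-1/14*0)/4 = (1/4)*0 = 0)
-35171 + 1/(-6098 + h) = -35171 + 1/(-6098 + 0) = -35171 + 1/(-6098) = -35171 - 1/6098 = -214472759/6098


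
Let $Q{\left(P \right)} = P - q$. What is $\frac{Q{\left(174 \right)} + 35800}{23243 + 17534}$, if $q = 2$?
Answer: $\frac{35972}{40777} \approx 0.88216$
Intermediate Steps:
$Q{\left(P \right)} = -2 + P$ ($Q{\left(P \right)} = P - 2 = -2 + P$)
$\frac{Q{\left(174 \right)} + 35800}{23243 + 17534} = \frac{\left(-2 + 174\right) + 35800}{23243 + 17534} = \frac{172 + 35800}{40777} = 35972 \cdot \frac{1}{40777} = \frac{35972}{40777}$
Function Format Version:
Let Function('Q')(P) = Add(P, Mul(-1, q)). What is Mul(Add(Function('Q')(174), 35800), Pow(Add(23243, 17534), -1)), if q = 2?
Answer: Rational(35972, 40777) ≈ 0.88216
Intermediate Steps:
Function('Q')(P) = Add(-2, P) (Function('Q')(P) = Add(P, Mul(-1, 2)) = Add(P, -2) = Add(-2, P))
Mul(Add(Function('Q')(174), 35800), Pow(Add(23243, 17534), -1)) = Mul(Add(Add(-2, 174), 35800), Pow(Add(23243, 17534), -1)) = Mul(Add(172, 35800), Pow(40777, -1)) = Mul(35972, Rational(1, 40777)) = Rational(35972, 40777)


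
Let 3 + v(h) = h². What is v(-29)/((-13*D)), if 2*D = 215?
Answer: -1676/2795 ≈ -0.59964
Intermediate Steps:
D = 215/2 (D = (½)*215 = 215/2 ≈ 107.50)
v(h) = -3 + h²
v(-29)/((-13*D)) = (-3 + (-29)²)/((-13*215/2)) = (-3 + 841)/(-2795/2) = 838*(-2/2795) = -1676/2795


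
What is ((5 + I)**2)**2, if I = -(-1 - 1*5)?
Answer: 14641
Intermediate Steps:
I = 6 (I = -(-1 - 5) = -1*(-6) = 6)
((5 + I)**2)**2 = ((5 + 6)**2)**2 = (11**2)**2 = 121**2 = 14641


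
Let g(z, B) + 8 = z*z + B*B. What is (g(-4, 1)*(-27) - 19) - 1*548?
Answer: -810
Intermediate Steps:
g(z, B) = -8 + B² + z² (g(z, B) = -8 + (z*z + B*B) = -8 + (z² + B²) = -8 + (B² + z²) = -8 + B² + z²)
(g(-4, 1)*(-27) - 19) - 1*548 = ((-8 + 1² + (-4)²)*(-27) - 19) - 1*548 = ((-8 + 1 + 16)*(-27) - 19) - 548 = (9*(-27) - 19) - 548 = (-243 - 19) - 548 = -262 - 548 = -810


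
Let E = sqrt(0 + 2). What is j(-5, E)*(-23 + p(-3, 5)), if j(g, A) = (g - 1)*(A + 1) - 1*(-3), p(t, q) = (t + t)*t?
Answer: 15 + 30*sqrt(2) ≈ 57.426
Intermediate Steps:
p(t, q) = 2*t**2 (p(t, q) = (2*t)*t = 2*t**2)
E = sqrt(2) ≈ 1.4142
j(g, A) = 3 + (1 + A)*(-1 + g) (j(g, A) = (-1 + g)*(1 + A) + 3 = (1 + A)*(-1 + g) + 3 = 3 + (1 + A)*(-1 + g))
j(-5, E)*(-23 + p(-3, 5)) = (2 - 5 - sqrt(2) + sqrt(2)*(-5))*(-23 + 2*(-3)**2) = (2 - 5 - sqrt(2) - 5*sqrt(2))*(-23 + 2*9) = (-3 - 6*sqrt(2))*(-23 + 18) = (-3 - 6*sqrt(2))*(-5) = 15 + 30*sqrt(2)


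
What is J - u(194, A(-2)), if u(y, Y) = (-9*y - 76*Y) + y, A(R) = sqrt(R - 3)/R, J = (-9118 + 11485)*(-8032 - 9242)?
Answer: -40886006 - 38*I*sqrt(5) ≈ -4.0886e+7 - 84.971*I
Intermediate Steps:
J = -40887558 (J = 2367*(-17274) = -40887558)
A(R) = sqrt(-3 + R)/R
u(y, Y) = -76*Y - 8*y (u(y, Y) = (-76*Y - 9*y) + y = -76*Y - 8*y)
J - u(194, A(-2)) = -40887558 - (-76*sqrt(-3 - 2)/(-2) - 8*194) = -40887558 - (-(-38)*sqrt(-5) - 1552) = -40887558 - (-(-38)*I*sqrt(5) - 1552) = -40887558 - (38*I*sqrt(5) - 1552) = -40887558 - (-1552 + 38*I*sqrt(5)) = -40887558 + (1552 - 38*I*sqrt(5)) = -40886006 - 38*I*sqrt(5)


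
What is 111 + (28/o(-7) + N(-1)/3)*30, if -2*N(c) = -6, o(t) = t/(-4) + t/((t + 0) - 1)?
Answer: 461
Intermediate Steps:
o(t) = -t/4 + t/(-1 + t) (o(t) = t*(-¼) + t/(t - 1) = -t/4 + t/(-1 + t))
N(c) = 3 (N(c) = -½*(-6) = 3)
111 + (28/o(-7) + N(-1)/3)*30 = 111 + (28/(((¼)*(-7)*(5 - 1*(-7))/(-1 - 7))) + 3/3)*30 = 111 + (28/(((¼)*(-7)*(5 + 7)/(-8))) + 3*(⅓))*30 = 111 + (28/(((¼)*(-7)*(-⅛)*12)) + 1)*30 = 111 + (28/(21/8) + 1)*30 = 111 + (28*(8/21) + 1)*30 = 111 + (32/3 + 1)*30 = 111 + (35/3)*30 = 111 + 350 = 461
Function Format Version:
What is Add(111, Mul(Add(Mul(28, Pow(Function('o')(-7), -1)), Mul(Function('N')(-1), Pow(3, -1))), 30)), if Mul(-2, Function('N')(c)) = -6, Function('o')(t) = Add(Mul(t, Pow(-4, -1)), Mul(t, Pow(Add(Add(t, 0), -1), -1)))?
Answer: 461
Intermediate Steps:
Function('o')(t) = Add(Mul(Rational(-1, 4), t), Mul(t, Pow(Add(-1, t), -1))) (Function('o')(t) = Add(Mul(t, Rational(-1, 4)), Mul(t, Pow(Add(t, -1), -1))) = Add(Mul(Rational(-1, 4), t), Mul(t, Pow(Add(-1, t), -1))))
Function('N')(c) = 3 (Function('N')(c) = Mul(Rational(-1, 2), -6) = 3)
Add(111, Mul(Add(Mul(28, Pow(Function('o')(-7), -1)), Mul(Function('N')(-1), Pow(3, -1))), 30)) = Add(111, Mul(Add(Mul(28, Pow(Mul(Rational(1, 4), -7, Pow(Add(-1, -7), -1), Add(5, Mul(-1, -7))), -1)), Mul(3, Pow(3, -1))), 30)) = Add(111, Mul(Add(Mul(28, Pow(Mul(Rational(1, 4), -7, Pow(-8, -1), Add(5, 7)), -1)), Mul(3, Rational(1, 3))), 30)) = Add(111, Mul(Add(Mul(28, Pow(Mul(Rational(1, 4), -7, Rational(-1, 8), 12), -1)), 1), 30)) = Add(111, Mul(Add(Mul(28, Pow(Rational(21, 8), -1)), 1), 30)) = Add(111, Mul(Add(Mul(28, Rational(8, 21)), 1), 30)) = Add(111, Mul(Add(Rational(32, 3), 1), 30)) = Add(111, Mul(Rational(35, 3), 30)) = Add(111, 350) = 461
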